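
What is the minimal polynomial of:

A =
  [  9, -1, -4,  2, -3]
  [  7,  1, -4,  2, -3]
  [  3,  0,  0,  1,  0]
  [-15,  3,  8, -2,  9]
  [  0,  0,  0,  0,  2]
x^2 - 4*x + 4

The characteristic polynomial is χ_A(x) = (x - 2)^5, so the eigenvalues are known. The minimal polynomial is
  m_A(x) = Π_λ (x − λ)^{k_λ}
where k_λ is the size of the *largest* Jordan block for λ (equivalently, the smallest k with (A − λI)^k v = 0 for every generalised eigenvector v of λ).

  λ = 2: largest Jordan block has size 2, contributing (x − 2)^2

So m_A(x) = (x - 2)^2 = x^2 - 4*x + 4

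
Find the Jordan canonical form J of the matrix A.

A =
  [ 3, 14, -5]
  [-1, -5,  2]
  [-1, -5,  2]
J_3(0)

The characteristic polynomial is
  det(x·I − A) = x^3

Eigenvalues and multiplicities (the geometric multiplicity of λ is n − rank(A − λI), which equals the number of Jordan blocks for λ):
  λ = 0: algebraic multiplicity = 3, geometric multiplicity = 1

Determining the block sizes for each eigenvalue:
  λ = 0: one block (gm = 1), so the single block has size am = 3 → block sizes [3]

Assembling the blocks gives a Jordan form
J =
  [0, 1, 0]
  [0, 0, 1]
  [0, 0, 0]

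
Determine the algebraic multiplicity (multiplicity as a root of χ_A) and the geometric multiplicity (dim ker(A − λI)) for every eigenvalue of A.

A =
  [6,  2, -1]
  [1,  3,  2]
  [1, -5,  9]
λ = 6: alg = 3, geom = 1

Step 1 — factor the characteristic polynomial to read off the algebraic multiplicities:
  χ_A(x) = (x - 6)^3

Step 2 — compute geometric multiplicities via the rank-nullity identity g(λ) = n − rank(A − λI):
  rank(A − (6)·I) = 2, so dim ker(A − (6)·I) = n − 2 = 1

Summary:
  λ = 6: algebraic multiplicity = 3, geometric multiplicity = 1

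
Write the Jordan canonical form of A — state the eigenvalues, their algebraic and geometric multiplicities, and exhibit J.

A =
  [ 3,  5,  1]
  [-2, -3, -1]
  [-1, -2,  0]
J_3(0)

The characteristic polynomial is
  det(x·I − A) = x^3

Eigenvalues and multiplicities (the geometric multiplicity of λ is n − rank(A − λI), which equals the number of Jordan blocks for λ):
  λ = 0: algebraic multiplicity = 3, geometric multiplicity = 1

Determining the block sizes for each eigenvalue:
  λ = 0: one block (gm = 1), so the single block has size am = 3 → block sizes [3]

Assembling the blocks gives a Jordan form
J =
  [0, 1, 0]
  [0, 0, 1]
  [0, 0, 0]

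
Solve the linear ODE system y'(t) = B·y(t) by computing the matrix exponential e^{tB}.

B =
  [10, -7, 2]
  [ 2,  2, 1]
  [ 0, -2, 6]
e^{tB} =
  [t^2*exp(6*t) + 4*t*exp(6*t) + exp(6*t), -2*t^2*exp(6*t) - 7*t*exp(6*t), t^2*exp(6*t)/2 + 2*t*exp(6*t)]
  [2*t*exp(6*t), -4*t*exp(6*t) + exp(6*t), t*exp(6*t)]
  [-2*t^2*exp(6*t), 4*t^2*exp(6*t) - 2*t*exp(6*t), -t^2*exp(6*t) + exp(6*t)]

Strategy: write B = P · J · P⁻¹ where J is a Jordan canonical form, so e^{tB} = P · e^{tJ} · P⁻¹, and e^{tJ} can be computed block-by-block.

B has Jordan form
J =
  [6, 1, 0]
  [0, 6, 1]
  [0, 0, 6]
(up to reordering of blocks).

Per-block formulas:
  For a 3×3 Jordan block J_3(6): exp(t · J_3(6)) = e^(6t)·(I + t·N + (t^2/2)·N^2), where N is the 3×3 nilpotent shift.

After assembling e^{tJ} and conjugating by P, we get:

e^{tB} =
  [t^2*exp(6*t) + 4*t*exp(6*t) + exp(6*t), -2*t^2*exp(6*t) - 7*t*exp(6*t), t^2*exp(6*t)/2 + 2*t*exp(6*t)]
  [2*t*exp(6*t), -4*t*exp(6*t) + exp(6*t), t*exp(6*t)]
  [-2*t^2*exp(6*t), 4*t^2*exp(6*t) - 2*t*exp(6*t), -t^2*exp(6*t) + exp(6*t)]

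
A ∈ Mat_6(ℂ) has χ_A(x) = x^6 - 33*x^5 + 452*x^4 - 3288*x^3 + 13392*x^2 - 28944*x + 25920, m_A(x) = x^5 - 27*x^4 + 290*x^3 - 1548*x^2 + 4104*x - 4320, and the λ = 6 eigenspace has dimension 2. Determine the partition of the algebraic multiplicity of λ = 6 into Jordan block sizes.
Block sizes for λ = 6: [3, 1]

Step 1 — from the characteristic polynomial, algebraic multiplicity of λ = 6 is 4. From dim ker(A − (6)·I) = 2, there are exactly 2 Jordan blocks for λ = 6.
Step 2 — from the minimal polynomial, the factor (x − 6)^3 tells us the largest block for λ = 6 has size 3.
Step 3 — with total size 4, 2 blocks, and largest block 3, the block sizes (in nonincreasing order) are [3, 1].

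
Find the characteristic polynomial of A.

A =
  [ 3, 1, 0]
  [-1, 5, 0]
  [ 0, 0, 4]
x^3 - 12*x^2 + 48*x - 64

Expanding det(x·I − A) (e.g. by cofactor expansion or by noting that A is similar to its Jordan form J, which has the same characteristic polynomial as A) gives
  χ_A(x) = x^3 - 12*x^2 + 48*x - 64
which factors as (x - 4)^3. The eigenvalues (with algebraic multiplicities) are λ = 4 with multiplicity 3.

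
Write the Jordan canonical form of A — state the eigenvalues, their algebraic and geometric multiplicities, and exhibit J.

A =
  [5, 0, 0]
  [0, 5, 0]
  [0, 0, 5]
J_1(5) ⊕ J_1(5) ⊕ J_1(5)

The characteristic polynomial is
  det(x·I − A) = x^3 - 15*x^2 + 75*x - 125 = (x - 5)^3

Eigenvalues and multiplicities (the geometric multiplicity of λ is n − rank(A − λI), which equals the number of Jordan blocks for λ):
  λ = 5: algebraic multiplicity = 3, geometric multiplicity = 3

Determining the block sizes for each eigenvalue:
  λ = 5: gm = am = 3, so every block has size 1 → block sizes [1, 1, 1]

Assembling the blocks gives a Jordan form
J =
  [5, 0, 0]
  [0, 5, 0]
  [0, 0, 5]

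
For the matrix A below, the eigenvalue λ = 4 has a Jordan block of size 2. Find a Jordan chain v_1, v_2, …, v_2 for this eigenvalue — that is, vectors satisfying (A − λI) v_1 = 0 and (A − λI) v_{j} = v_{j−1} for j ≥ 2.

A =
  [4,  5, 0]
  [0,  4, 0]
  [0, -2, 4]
A Jordan chain for λ = 4 of length 2:
v_1 = (5, 0, -2)ᵀ
v_2 = (0, 1, 0)ᵀ

Let N = A − (4)·I. We want v_2 with N^2 v_2 = 0 but N^1 v_2 ≠ 0; then v_{j-1} := N · v_j for j = 2, …, 2.

Pick v_2 = (0, 1, 0)ᵀ.
Then v_1 = N · v_2 = (5, 0, -2)ᵀ.

Sanity check: (A − (4)·I) v_1 = (0, 0, 0)ᵀ = 0. ✓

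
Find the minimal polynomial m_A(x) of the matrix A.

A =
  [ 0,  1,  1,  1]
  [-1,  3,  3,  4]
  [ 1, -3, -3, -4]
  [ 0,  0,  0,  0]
x^3

The characteristic polynomial is χ_A(x) = x^4, so the eigenvalues are known. The minimal polynomial is
  m_A(x) = Π_λ (x − λ)^{k_λ}
where k_λ is the size of the *largest* Jordan block for λ (equivalently, the smallest k with (A − λI)^k v = 0 for every generalised eigenvector v of λ).

  λ = 0: largest Jordan block has size 3, contributing (x − 0)^3

So m_A(x) = x^3 = x^3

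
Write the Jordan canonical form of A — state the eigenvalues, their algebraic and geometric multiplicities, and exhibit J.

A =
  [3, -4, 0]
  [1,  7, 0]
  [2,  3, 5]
J_3(5)

The characteristic polynomial is
  det(x·I − A) = x^3 - 15*x^2 + 75*x - 125 = (x - 5)^3

Eigenvalues and multiplicities (the geometric multiplicity of λ is n − rank(A − λI), which equals the number of Jordan blocks for λ):
  λ = 5: algebraic multiplicity = 3, geometric multiplicity = 1

Determining the block sizes for each eigenvalue:
  λ = 5: one block (gm = 1), so the single block has size am = 3 → block sizes [3]

Assembling the blocks gives a Jordan form
J =
  [5, 1, 0]
  [0, 5, 1]
  [0, 0, 5]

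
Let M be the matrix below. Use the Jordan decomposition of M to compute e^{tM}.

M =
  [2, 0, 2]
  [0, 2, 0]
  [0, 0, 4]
e^{tM} =
  [exp(2*t), 0, exp(4*t) - exp(2*t)]
  [0, exp(2*t), 0]
  [0, 0, exp(4*t)]

Strategy: write M = P · J · P⁻¹ where J is a Jordan canonical form, so e^{tM} = P · e^{tJ} · P⁻¹, and e^{tJ} can be computed block-by-block.

M has Jordan form
J =
  [2, 0, 0]
  [0, 2, 0]
  [0, 0, 4]
(up to reordering of blocks).

Per-block formulas:
  For a 1×1 block at λ = 2: exp(t · [2]) = [e^(2t)].
  For a 1×1 block at λ = 4: exp(t · [4]) = [e^(4t)].

After assembling e^{tJ} and conjugating by P, we get:

e^{tM} =
  [exp(2*t), 0, exp(4*t) - exp(2*t)]
  [0, exp(2*t), 0]
  [0, 0, exp(4*t)]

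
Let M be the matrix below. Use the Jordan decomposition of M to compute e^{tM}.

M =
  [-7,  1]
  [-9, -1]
e^{tM} =
  [-3*t*exp(-4*t) + exp(-4*t), t*exp(-4*t)]
  [-9*t*exp(-4*t), 3*t*exp(-4*t) + exp(-4*t)]

Strategy: write M = P · J · P⁻¹ where J is a Jordan canonical form, so e^{tM} = P · e^{tJ} · P⁻¹, and e^{tJ} can be computed block-by-block.

M has Jordan form
J =
  [-4,  1]
  [ 0, -4]
(up to reordering of blocks).

Per-block formulas:
  For a 2×2 Jordan block J_2(-4): exp(t · J_2(-4)) = e^(-4t)·(I + t·N), where N is the 2×2 nilpotent shift.

After assembling e^{tJ} and conjugating by P, we get:

e^{tM} =
  [-3*t*exp(-4*t) + exp(-4*t), t*exp(-4*t)]
  [-9*t*exp(-4*t), 3*t*exp(-4*t) + exp(-4*t)]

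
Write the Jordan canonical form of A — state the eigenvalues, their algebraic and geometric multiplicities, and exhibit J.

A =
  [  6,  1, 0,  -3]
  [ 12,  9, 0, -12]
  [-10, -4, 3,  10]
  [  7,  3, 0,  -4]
J_2(3) ⊕ J_1(3) ⊕ J_1(5)

The characteristic polynomial is
  det(x·I − A) = x^4 - 14*x^3 + 72*x^2 - 162*x + 135 = (x - 5)*(x - 3)^3

Eigenvalues and multiplicities (the geometric multiplicity of λ is n − rank(A − λI), which equals the number of Jordan blocks for λ):
  λ = 3: algebraic multiplicity = 3, geometric multiplicity = 2
  λ = 5: algebraic multiplicity = 1, geometric multiplicity = 1

Determining the block sizes for each eigenvalue:
  λ = 3: 2 blocks summing to 3 forces exactly one block of size 2 and the rest size 1 → block sizes [2, 1]
  λ = 5: one block (gm = 1), so the single block has size am = 1 → block sizes [1]

Assembling the blocks gives a Jordan form
J =
  [3, 1, 0, 0]
  [0, 3, 0, 0]
  [0, 0, 3, 0]
  [0, 0, 0, 5]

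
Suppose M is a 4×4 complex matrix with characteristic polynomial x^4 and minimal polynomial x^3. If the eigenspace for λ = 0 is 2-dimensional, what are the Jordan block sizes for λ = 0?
Block sizes for λ = 0: [3, 1]

Step 1 — from the characteristic polynomial, algebraic multiplicity of λ = 0 is 4. From dim ker(M − (0)·I) = 2, there are exactly 2 Jordan blocks for λ = 0.
Step 2 — from the minimal polynomial, the factor (x − 0)^3 tells us the largest block for λ = 0 has size 3.
Step 3 — with total size 4, 2 blocks, and largest block 3, the block sizes (in nonincreasing order) are [3, 1].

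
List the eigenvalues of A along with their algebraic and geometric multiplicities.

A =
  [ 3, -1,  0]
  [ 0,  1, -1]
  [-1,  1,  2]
λ = 2: alg = 3, geom = 1

Step 1 — factor the characteristic polynomial to read off the algebraic multiplicities:
  χ_A(x) = (x - 2)^3

Step 2 — compute geometric multiplicities via the rank-nullity identity g(λ) = n − rank(A − λI):
  rank(A − (2)·I) = 2, so dim ker(A − (2)·I) = n − 2 = 1

Summary:
  λ = 2: algebraic multiplicity = 3, geometric multiplicity = 1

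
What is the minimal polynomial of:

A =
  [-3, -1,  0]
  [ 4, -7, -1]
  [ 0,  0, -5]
x^3 + 15*x^2 + 75*x + 125

The characteristic polynomial is χ_A(x) = (x + 5)^3, so the eigenvalues are known. The minimal polynomial is
  m_A(x) = Π_λ (x − λ)^{k_λ}
where k_λ is the size of the *largest* Jordan block for λ (equivalently, the smallest k with (A − λI)^k v = 0 for every generalised eigenvector v of λ).

  λ = -5: largest Jordan block has size 3, contributing (x + 5)^3

So m_A(x) = (x + 5)^3 = x^3 + 15*x^2 + 75*x + 125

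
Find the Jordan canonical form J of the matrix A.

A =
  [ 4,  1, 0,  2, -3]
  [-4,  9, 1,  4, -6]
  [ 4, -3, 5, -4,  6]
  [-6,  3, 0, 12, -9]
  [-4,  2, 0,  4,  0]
J_3(6) ⊕ J_1(6) ⊕ J_1(6)

The characteristic polynomial is
  det(x·I − A) = x^5 - 30*x^4 + 360*x^3 - 2160*x^2 + 6480*x - 7776 = (x - 6)^5

Eigenvalues and multiplicities (the geometric multiplicity of λ is n − rank(A − λI), which equals the number of Jordan blocks for λ):
  λ = 6: algebraic multiplicity = 5, geometric multiplicity = 3

Determining the block sizes for each eigenvalue:
  λ = 6: with am = 5 and gm = 3, the partition is not yet determined (e.g. several partitions of 5 into 3 parts exist). Let N = A − (6)·I. Computing rank(N^1) = 2, rank(N^2) = 1, rank(N^3) = 0; the number of blocks of size ≥ j is rank(N^{j−1}) − rank(N^j), giving [3, 1, 1]. So we have 1 block(s) of size 3, 2 block(s) of size 1 → block sizes [3, 1, 1]

Assembling the blocks gives a Jordan form
J =
  [6, 1, 0, 0, 0]
  [0, 6, 1, 0, 0]
  [0, 0, 6, 0, 0]
  [0, 0, 0, 6, 0]
  [0, 0, 0, 0, 6]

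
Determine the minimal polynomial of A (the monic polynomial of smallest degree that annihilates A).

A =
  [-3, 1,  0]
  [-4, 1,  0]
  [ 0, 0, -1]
x^2 + 2*x + 1

The characteristic polynomial is χ_A(x) = (x + 1)^3, so the eigenvalues are known. The minimal polynomial is
  m_A(x) = Π_λ (x − λ)^{k_λ}
where k_λ is the size of the *largest* Jordan block for λ (equivalently, the smallest k with (A − λI)^k v = 0 for every generalised eigenvector v of λ).

  λ = -1: largest Jordan block has size 2, contributing (x + 1)^2

So m_A(x) = (x + 1)^2 = x^2 + 2*x + 1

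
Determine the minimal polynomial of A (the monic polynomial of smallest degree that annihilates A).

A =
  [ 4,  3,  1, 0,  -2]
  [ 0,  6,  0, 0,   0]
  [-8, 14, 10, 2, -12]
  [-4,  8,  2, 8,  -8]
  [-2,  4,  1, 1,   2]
x^2 - 12*x + 36

The characteristic polynomial is χ_A(x) = (x - 6)^5, so the eigenvalues are known. The minimal polynomial is
  m_A(x) = Π_λ (x − λ)^{k_λ}
where k_λ is the size of the *largest* Jordan block for λ (equivalently, the smallest k with (A − λI)^k v = 0 for every generalised eigenvector v of λ).

  λ = 6: largest Jordan block has size 2, contributing (x − 6)^2

So m_A(x) = (x - 6)^2 = x^2 - 12*x + 36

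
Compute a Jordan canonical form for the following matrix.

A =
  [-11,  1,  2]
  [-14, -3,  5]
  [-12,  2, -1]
J_3(-5)

The characteristic polynomial is
  det(x·I − A) = x^3 + 15*x^2 + 75*x + 125 = (x + 5)^3

Eigenvalues and multiplicities (the geometric multiplicity of λ is n − rank(A − λI), which equals the number of Jordan blocks for λ):
  λ = -5: algebraic multiplicity = 3, geometric multiplicity = 1

Determining the block sizes for each eigenvalue:
  λ = -5: one block (gm = 1), so the single block has size am = 3 → block sizes [3]

Assembling the blocks gives a Jordan form
J =
  [-5,  1,  0]
  [ 0, -5,  1]
  [ 0,  0, -5]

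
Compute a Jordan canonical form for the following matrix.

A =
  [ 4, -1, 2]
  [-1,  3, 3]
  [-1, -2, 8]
J_3(5)

The characteristic polynomial is
  det(x·I − A) = x^3 - 15*x^2 + 75*x - 125 = (x - 5)^3

Eigenvalues and multiplicities (the geometric multiplicity of λ is n − rank(A − λI), which equals the number of Jordan blocks for λ):
  λ = 5: algebraic multiplicity = 3, geometric multiplicity = 1

Determining the block sizes for each eigenvalue:
  λ = 5: one block (gm = 1), so the single block has size am = 3 → block sizes [3]

Assembling the blocks gives a Jordan form
J =
  [5, 1, 0]
  [0, 5, 1]
  [0, 0, 5]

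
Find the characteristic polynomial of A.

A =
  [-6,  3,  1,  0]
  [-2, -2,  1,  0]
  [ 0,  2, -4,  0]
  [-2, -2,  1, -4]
x^4 + 16*x^3 + 96*x^2 + 256*x + 256

Expanding det(x·I − A) (e.g. by cofactor expansion or by noting that A is similar to its Jordan form J, which has the same characteristic polynomial as A) gives
  χ_A(x) = x^4 + 16*x^3 + 96*x^2 + 256*x + 256
which factors as (x + 4)^4. The eigenvalues (with algebraic multiplicities) are λ = -4 with multiplicity 4.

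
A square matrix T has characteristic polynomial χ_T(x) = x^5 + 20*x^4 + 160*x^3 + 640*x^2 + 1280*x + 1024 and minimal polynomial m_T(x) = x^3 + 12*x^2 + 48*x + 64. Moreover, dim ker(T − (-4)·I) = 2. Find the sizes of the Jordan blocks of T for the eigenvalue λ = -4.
Block sizes for λ = -4: [3, 2]

Step 1 — from the characteristic polynomial, algebraic multiplicity of λ = -4 is 5. From dim ker(T − (-4)·I) = 2, there are exactly 2 Jordan blocks for λ = -4.
Step 2 — from the minimal polynomial, the factor (x + 4)^3 tells us the largest block for λ = -4 has size 3.
Step 3 — with total size 5, 2 blocks, and largest block 3, the block sizes (in nonincreasing order) are [3, 2].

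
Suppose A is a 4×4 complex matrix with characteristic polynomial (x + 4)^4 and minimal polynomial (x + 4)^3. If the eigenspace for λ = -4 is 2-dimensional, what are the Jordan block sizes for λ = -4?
Block sizes for λ = -4: [3, 1]

Step 1 — from the characteristic polynomial, algebraic multiplicity of λ = -4 is 4. From dim ker(A − (-4)·I) = 2, there are exactly 2 Jordan blocks for λ = -4.
Step 2 — from the minimal polynomial, the factor (x + 4)^3 tells us the largest block for λ = -4 has size 3.
Step 3 — with total size 4, 2 blocks, and largest block 3, the block sizes (in nonincreasing order) are [3, 1].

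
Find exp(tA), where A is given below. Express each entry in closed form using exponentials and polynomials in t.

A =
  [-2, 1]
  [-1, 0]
e^{tA} =
  [-t*exp(-t) + exp(-t), t*exp(-t)]
  [-t*exp(-t), t*exp(-t) + exp(-t)]

Strategy: write A = P · J · P⁻¹ where J is a Jordan canonical form, so e^{tA} = P · e^{tJ} · P⁻¹, and e^{tJ} can be computed block-by-block.

A has Jordan form
J =
  [-1,  1]
  [ 0, -1]
(up to reordering of blocks).

Per-block formulas:
  For a 2×2 Jordan block J_2(-1): exp(t · J_2(-1)) = e^(-1t)·(I + t·N), where N is the 2×2 nilpotent shift.

After assembling e^{tJ} and conjugating by P, we get:

e^{tA} =
  [-t*exp(-t) + exp(-t), t*exp(-t)]
  [-t*exp(-t), t*exp(-t) + exp(-t)]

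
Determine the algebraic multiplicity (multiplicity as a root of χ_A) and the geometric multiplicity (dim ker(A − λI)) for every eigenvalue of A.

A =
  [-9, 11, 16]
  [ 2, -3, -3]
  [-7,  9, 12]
λ = 0: alg = 3, geom = 1

Step 1 — factor the characteristic polynomial to read off the algebraic multiplicities:
  χ_A(x) = x^3

Step 2 — compute geometric multiplicities via the rank-nullity identity g(λ) = n − rank(A − λI):
  rank(A − (0)·I) = 2, so dim ker(A − (0)·I) = n − 2 = 1

Summary:
  λ = 0: algebraic multiplicity = 3, geometric multiplicity = 1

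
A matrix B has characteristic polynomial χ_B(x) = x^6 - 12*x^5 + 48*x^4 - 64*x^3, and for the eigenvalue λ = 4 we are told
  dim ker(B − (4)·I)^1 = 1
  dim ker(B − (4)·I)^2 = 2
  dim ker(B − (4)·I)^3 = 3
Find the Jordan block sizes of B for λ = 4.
Block sizes for λ = 4: [3]

From the dimensions of kernels of powers, the number of Jordan blocks of size at least j is d_j − d_{j−1} where d_j = dim ker(N^j) (with d_0 = 0). Computing the differences gives [1, 1, 1].
The number of blocks of size exactly k is (#blocks of size ≥ k) − (#blocks of size ≥ k + 1), so the partition is: 1 block(s) of size 3.
In nonincreasing order the block sizes are [3].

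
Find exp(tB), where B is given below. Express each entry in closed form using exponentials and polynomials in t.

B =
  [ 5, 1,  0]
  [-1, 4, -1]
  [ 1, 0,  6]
e^{tB} =
  [-t^2*exp(5*t)/2 + exp(5*t), -t^2*exp(5*t)/2 + t*exp(5*t), -t^2*exp(5*t)/2]
  [-t*exp(5*t), -t*exp(5*t) + exp(5*t), -t*exp(5*t)]
  [t^2*exp(5*t)/2 + t*exp(5*t), t^2*exp(5*t)/2, t^2*exp(5*t)/2 + t*exp(5*t) + exp(5*t)]

Strategy: write B = P · J · P⁻¹ where J is a Jordan canonical form, so e^{tB} = P · e^{tJ} · P⁻¹, and e^{tJ} can be computed block-by-block.

B has Jordan form
J =
  [5, 1, 0]
  [0, 5, 1]
  [0, 0, 5]
(up to reordering of blocks).

Per-block formulas:
  For a 3×3 Jordan block J_3(5): exp(t · J_3(5)) = e^(5t)·(I + t·N + (t^2/2)·N^2), where N is the 3×3 nilpotent shift.

After assembling e^{tJ} and conjugating by P, we get:

e^{tB} =
  [-t^2*exp(5*t)/2 + exp(5*t), -t^2*exp(5*t)/2 + t*exp(5*t), -t^2*exp(5*t)/2]
  [-t*exp(5*t), -t*exp(5*t) + exp(5*t), -t*exp(5*t)]
  [t^2*exp(5*t)/2 + t*exp(5*t), t^2*exp(5*t)/2, t^2*exp(5*t)/2 + t*exp(5*t) + exp(5*t)]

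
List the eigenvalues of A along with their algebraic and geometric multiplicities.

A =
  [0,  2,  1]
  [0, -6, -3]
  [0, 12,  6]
λ = 0: alg = 3, geom = 2

Step 1 — factor the characteristic polynomial to read off the algebraic multiplicities:
  χ_A(x) = x^3

Step 2 — compute geometric multiplicities via the rank-nullity identity g(λ) = n − rank(A − λI):
  rank(A − (0)·I) = 1, so dim ker(A − (0)·I) = n − 1 = 2

Summary:
  λ = 0: algebraic multiplicity = 3, geometric multiplicity = 2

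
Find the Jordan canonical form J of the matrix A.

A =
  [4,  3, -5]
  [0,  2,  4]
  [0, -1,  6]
J_3(4)

The characteristic polynomial is
  det(x·I − A) = x^3 - 12*x^2 + 48*x - 64 = (x - 4)^3

Eigenvalues and multiplicities (the geometric multiplicity of λ is n − rank(A − λI), which equals the number of Jordan blocks for λ):
  λ = 4: algebraic multiplicity = 3, geometric multiplicity = 1

Determining the block sizes for each eigenvalue:
  λ = 4: one block (gm = 1), so the single block has size am = 3 → block sizes [3]

Assembling the blocks gives a Jordan form
J =
  [4, 1, 0]
  [0, 4, 1]
  [0, 0, 4]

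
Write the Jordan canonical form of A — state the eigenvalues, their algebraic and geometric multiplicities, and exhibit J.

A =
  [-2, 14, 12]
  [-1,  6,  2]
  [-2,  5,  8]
J_3(4)

The characteristic polynomial is
  det(x·I − A) = x^3 - 12*x^2 + 48*x - 64 = (x - 4)^3

Eigenvalues and multiplicities (the geometric multiplicity of λ is n − rank(A − λI), which equals the number of Jordan blocks for λ):
  λ = 4: algebraic multiplicity = 3, geometric multiplicity = 1

Determining the block sizes for each eigenvalue:
  λ = 4: one block (gm = 1), so the single block has size am = 3 → block sizes [3]

Assembling the blocks gives a Jordan form
J =
  [4, 1, 0]
  [0, 4, 1]
  [0, 0, 4]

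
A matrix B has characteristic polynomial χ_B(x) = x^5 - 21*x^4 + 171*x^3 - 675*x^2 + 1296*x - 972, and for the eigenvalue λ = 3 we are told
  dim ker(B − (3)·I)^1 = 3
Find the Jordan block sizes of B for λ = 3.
Block sizes for λ = 3: [1, 1, 1]

From the dimensions of kernels of powers, the number of Jordan blocks of size at least j is d_j − d_{j−1} where d_j = dim ker(N^j) (with d_0 = 0). Computing the differences gives [3].
The number of blocks of size exactly k is (#blocks of size ≥ k) − (#blocks of size ≥ k + 1), so the partition is: 3 block(s) of size 1.
In nonincreasing order the block sizes are [1, 1, 1].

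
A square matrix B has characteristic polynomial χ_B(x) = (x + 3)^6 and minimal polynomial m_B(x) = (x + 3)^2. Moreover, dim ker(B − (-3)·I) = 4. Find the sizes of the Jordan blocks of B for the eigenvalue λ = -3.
Block sizes for λ = -3: [2, 2, 1, 1]

Step 1 — from the characteristic polynomial, algebraic multiplicity of λ = -3 is 6. From dim ker(B − (-3)·I) = 4, there are exactly 4 Jordan blocks for λ = -3.
Step 2 — from the minimal polynomial, the factor (x + 3)^2 tells us the largest block for λ = -3 has size 2.
Step 3 — with total size 6, 4 blocks, and largest block 2, the block sizes (in nonincreasing order) are [2, 2, 1, 1].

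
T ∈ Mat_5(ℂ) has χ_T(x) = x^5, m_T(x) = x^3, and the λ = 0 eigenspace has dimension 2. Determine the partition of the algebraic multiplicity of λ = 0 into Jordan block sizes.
Block sizes for λ = 0: [3, 2]

Step 1 — from the characteristic polynomial, algebraic multiplicity of λ = 0 is 5. From dim ker(T − (0)·I) = 2, there are exactly 2 Jordan blocks for λ = 0.
Step 2 — from the minimal polynomial, the factor (x − 0)^3 tells us the largest block for λ = 0 has size 3.
Step 3 — with total size 5, 2 blocks, and largest block 3, the block sizes (in nonincreasing order) are [3, 2].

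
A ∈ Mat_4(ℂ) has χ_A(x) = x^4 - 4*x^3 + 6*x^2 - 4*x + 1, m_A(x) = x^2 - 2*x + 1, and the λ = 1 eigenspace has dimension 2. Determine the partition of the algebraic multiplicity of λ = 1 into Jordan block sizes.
Block sizes for λ = 1: [2, 2]

Step 1 — from the characteristic polynomial, algebraic multiplicity of λ = 1 is 4. From dim ker(A − (1)·I) = 2, there are exactly 2 Jordan blocks for λ = 1.
Step 2 — from the minimal polynomial, the factor (x − 1)^2 tells us the largest block for λ = 1 has size 2.
Step 3 — with total size 4, 2 blocks, and largest block 2, the block sizes (in nonincreasing order) are [2, 2].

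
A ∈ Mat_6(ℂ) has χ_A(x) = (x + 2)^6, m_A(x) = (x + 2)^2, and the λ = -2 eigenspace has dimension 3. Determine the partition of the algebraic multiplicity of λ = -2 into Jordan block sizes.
Block sizes for λ = -2: [2, 2, 2]

Step 1 — from the characteristic polynomial, algebraic multiplicity of λ = -2 is 6. From dim ker(A − (-2)·I) = 3, there are exactly 3 Jordan blocks for λ = -2.
Step 2 — from the minimal polynomial, the factor (x + 2)^2 tells us the largest block for λ = -2 has size 2.
Step 3 — with total size 6, 3 blocks, and largest block 2, the block sizes (in nonincreasing order) are [2, 2, 2].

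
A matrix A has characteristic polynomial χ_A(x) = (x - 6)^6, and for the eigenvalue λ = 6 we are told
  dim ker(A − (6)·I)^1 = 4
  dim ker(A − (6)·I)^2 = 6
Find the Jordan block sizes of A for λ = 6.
Block sizes for λ = 6: [2, 2, 1, 1]

From the dimensions of kernels of powers, the number of Jordan blocks of size at least j is d_j − d_{j−1} where d_j = dim ker(N^j) (with d_0 = 0). Computing the differences gives [4, 2].
The number of blocks of size exactly k is (#blocks of size ≥ k) − (#blocks of size ≥ k + 1), so the partition is: 2 block(s) of size 1, 2 block(s) of size 2.
In nonincreasing order the block sizes are [2, 2, 1, 1].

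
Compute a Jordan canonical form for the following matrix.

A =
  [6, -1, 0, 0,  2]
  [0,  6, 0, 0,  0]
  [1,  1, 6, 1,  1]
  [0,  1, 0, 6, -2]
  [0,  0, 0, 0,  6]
J_2(6) ⊕ J_2(6) ⊕ J_1(6)

The characteristic polynomial is
  det(x·I − A) = x^5 - 30*x^4 + 360*x^3 - 2160*x^2 + 6480*x - 7776 = (x - 6)^5

Eigenvalues and multiplicities (the geometric multiplicity of λ is n − rank(A − λI), which equals the number of Jordan blocks for λ):
  λ = 6: algebraic multiplicity = 5, geometric multiplicity = 3

Determining the block sizes for each eigenvalue:
  λ = 6: with am = 5 and gm = 3, the partition is not yet determined (e.g. several partitions of 5 into 3 parts exist). Let N = A − (6)·I. Computing rank(N^1) = 2, rank(N^2) = 0; the number of blocks of size ≥ j is rank(N^{j−1}) − rank(N^j), giving [3, 2]. So we have 2 block(s) of size 2, 1 block(s) of size 1 → block sizes [2, 2, 1]

Assembling the blocks gives a Jordan form
J =
  [6, 1, 0, 0, 0]
  [0, 6, 0, 0, 0]
  [0, 0, 6, 1, 0]
  [0, 0, 0, 6, 0]
  [0, 0, 0, 0, 6]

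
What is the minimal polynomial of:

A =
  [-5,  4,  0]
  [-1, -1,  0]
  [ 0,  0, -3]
x^2 + 6*x + 9

The characteristic polynomial is χ_A(x) = (x + 3)^3, so the eigenvalues are known. The minimal polynomial is
  m_A(x) = Π_λ (x − λ)^{k_λ}
where k_λ is the size of the *largest* Jordan block for λ (equivalently, the smallest k with (A − λI)^k v = 0 for every generalised eigenvector v of λ).

  λ = -3: largest Jordan block has size 2, contributing (x + 3)^2

So m_A(x) = (x + 3)^2 = x^2 + 6*x + 9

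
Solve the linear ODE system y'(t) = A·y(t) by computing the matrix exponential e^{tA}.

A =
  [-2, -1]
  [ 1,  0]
e^{tA} =
  [-t*exp(-t) + exp(-t), -t*exp(-t)]
  [t*exp(-t), t*exp(-t) + exp(-t)]

Strategy: write A = P · J · P⁻¹ where J is a Jordan canonical form, so e^{tA} = P · e^{tJ} · P⁻¹, and e^{tJ} can be computed block-by-block.

A has Jordan form
J =
  [-1,  1]
  [ 0, -1]
(up to reordering of blocks).

Per-block formulas:
  For a 2×2 Jordan block J_2(-1): exp(t · J_2(-1)) = e^(-1t)·(I + t·N), where N is the 2×2 nilpotent shift.

After assembling e^{tJ} and conjugating by P, we get:

e^{tA} =
  [-t*exp(-t) + exp(-t), -t*exp(-t)]
  [t*exp(-t), t*exp(-t) + exp(-t)]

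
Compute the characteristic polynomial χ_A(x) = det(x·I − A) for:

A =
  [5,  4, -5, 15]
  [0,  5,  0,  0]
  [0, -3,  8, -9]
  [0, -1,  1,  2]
x^4 - 20*x^3 + 150*x^2 - 500*x + 625

Expanding det(x·I − A) (e.g. by cofactor expansion or by noting that A is similar to its Jordan form J, which has the same characteristic polynomial as A) gives
  χ_A(x) = x^4 - 20*x^3 + 150*x^2 - 500*x + 625
which factors as (x - 5)^4. The eigenvalues (with algebraic multiplicities) are λ = 5 with multiplicity 4.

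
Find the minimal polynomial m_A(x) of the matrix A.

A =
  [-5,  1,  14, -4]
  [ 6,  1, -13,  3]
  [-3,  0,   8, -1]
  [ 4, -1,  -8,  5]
x^4 - 9*x^3 + 30*x^2 - 44*x + 24

The characteristic polynomial is χ_A(x) = (x - 3)*(x - 2)^3, so the eigenvalues are known. The minimal polynomial is
  m_A(x) = Π_λ (x − λ)^{k_λ}
where k_λ is the size of the *largest* Jordan block for λ (equivalently, the smallest k with (A − λI)^k v = 0 for every generalised eigenvector v of λ).

  λ = 2: largest Jordan block has size 3, contributing (x − 2)^3
  λ = 3: largest Jordan block has size 1, contributing (x − 3)

So m_A(x) = (x - 3)*(x - 2)^3 = x^4 - 9*x^3 + 30*x^2 - 44*x + 24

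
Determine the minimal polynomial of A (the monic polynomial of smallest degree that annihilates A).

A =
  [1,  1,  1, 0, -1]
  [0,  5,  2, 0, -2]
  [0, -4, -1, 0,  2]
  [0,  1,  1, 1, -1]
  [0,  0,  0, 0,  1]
x^3 - 5*x^2 + 7*x - 3

The characteristic polynomial is χ_A(x) = (x - 3)*(x - 1)^4, so the eigenvalues are known. The minimal polynomial is
  m_A(x) = Π_λ (x − λ)^{k_λ}
where k_λ is the size of the *largest* Jordan block for λ (equivalently, the smallest k with (A − λI)^k v = 0 for every generalised eigenvector v of λ).

  λ = 1: largest Jordan block has size 2, contributing (x − 1)^2
  λ = 3: largest Jordan block has size 1, contributing (x − 3)

So m_A(x) = (x - 3)*(x - 1)^2 = x^3 - 5*x^2 + 7*x - 3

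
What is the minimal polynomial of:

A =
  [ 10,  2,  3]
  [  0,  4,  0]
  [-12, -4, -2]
x^2 - 8*x + 16

The characteristic polynomial is χ_A(x) = (x - 4)^3, so the eigenvalues are known. The minimal polynomial is
  m_A(x) = Π_λ (x − λ)^{k_λ}
where k_λ is the size of the *largest* Jordan block for λ (equivalently, the smallest k with (A − λI)^k v = 0 for every generalised eigenvector v of λ).

  λ = 4: largest Jordan block has size 2, contributing (x − 4)^2

So m_A(x) = (x - 4)^2 = x^2 - 8*x + 16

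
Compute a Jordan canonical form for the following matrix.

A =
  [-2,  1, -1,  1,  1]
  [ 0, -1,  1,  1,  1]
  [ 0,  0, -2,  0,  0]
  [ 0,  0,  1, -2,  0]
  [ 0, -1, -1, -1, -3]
J_3(-2) ⊕ J_1(-2) ⊕ J_1(-2)

The characteristic polynomial is
  det(x·I − A) = x^5 + 10*x^4 + 40*x^3 + 80*x^2 + 80*x + 32 = (x + 2)^5

Eigenvalues and multiplicities (the geometric multiplicity of λ is n − rank(A − λI), which equals the number of Jordan blocks for λ):
  λ = -2: algebraic multiplicity = 5, geometric multiplicity = 3

Determining the block sizes for each eigenvalue:
  λ = -2: with am = 5 and gm = 3, the partition is not yet determined (e.g. several partitions of 5 into 3 parts exist). Let N = A − (-2)·I. Computing rank(N^1) = 2, rank(N^2) = 1, rank(N^3) = 0; the number of blocks of size ≥ j is rank(N^{j−1}) − rank(N^j), giving [3, 1, 1]. So we have 1 block(s) of size 3, 2 block(s) of size 1 → block sizes [3, 1, 1]

Assembling the blocks gives a Jordan form
J =
  [-2,  1,  0,  0,  0]
  [ 0, -2,  1,  0,  0]
  [ 0,  0, -2,  0,  0]
  [ 0,  0,  0, -2,  0]
  [ 0,  0,  0,  0, -2]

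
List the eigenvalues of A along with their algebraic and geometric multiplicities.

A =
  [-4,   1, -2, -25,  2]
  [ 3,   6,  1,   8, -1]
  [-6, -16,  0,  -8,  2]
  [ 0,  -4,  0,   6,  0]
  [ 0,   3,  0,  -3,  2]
λ = 2: alg = 5, geom = 3

Step 1 — factor the characteristic polynomial to read off the algebraic multiplicities:
  χ_A(x) = (x - 2)^5

Step 2 — compute geometric multiplicities via the rank-nullity identity g(λ) = n − rank(A − λI):
  rank(A − (2)·I) = 2, so dim ker(A − (2)·I) = n − 2 = 3

Summary:
  λ = 2: algebraic multiplicity = 5, geometric multiplicity = 3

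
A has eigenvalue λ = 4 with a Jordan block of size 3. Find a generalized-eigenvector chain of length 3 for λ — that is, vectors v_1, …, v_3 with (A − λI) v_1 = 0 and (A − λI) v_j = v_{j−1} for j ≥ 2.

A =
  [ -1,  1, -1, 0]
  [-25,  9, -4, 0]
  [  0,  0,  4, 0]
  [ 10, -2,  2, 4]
A Jordan chain for λ = 4 of length 3:
v_1 = (1, 5, 0, -2)ᵀ
v_2 = (-1, -4, 0, 2)ᵀ
v_3 = (0, 0, 1, 0)ᵀ

Let N = A − (4)·I. We want v_3 with N^3 v_3 = 0 but N^2 v_3 ≠ 0; then v_{j-1} := N · v_j for j = 3, …, 2.

Pick v_3 = (0, 0, 1, 0)ᵀ.
Then v_2 = N · v_3 = (-1, -4, 0, 2)ᵀ.
Then v_1 = N · v_2 = (1, 5, 0, -2)ᵀ.

Sanity check: (A − (4)·I) v_1 = (0, 0, 0, 0)ᵀ = 0. ✓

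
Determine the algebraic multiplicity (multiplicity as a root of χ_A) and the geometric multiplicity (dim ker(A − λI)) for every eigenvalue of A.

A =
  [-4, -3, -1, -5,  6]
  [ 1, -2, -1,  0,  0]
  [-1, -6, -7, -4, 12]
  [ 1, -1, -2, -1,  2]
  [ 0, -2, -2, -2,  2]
λ = -4: alg = 1, geom = 1; λ = -2: alg = 4, geom = 2

Step 1 — factor the characteristic polynomial to read off the algebraic multiplicities:
  χ_A(x) = (x + 2)^4*(x + 4)

Step 2 — compute geometric multiplicities via the rank-nullity identity g(λ) = n − rank(A − λI):
  rank(A − (-4)·I) = 4, so dim ker(A − (-4)·I) = n − 4 = 1
  rank(A − (-2)·I) = 3, so dim ker(A − (-2)·I) = n − 3 = 2

Summary:
  λ = -4: algebraic multiplicity = 1, geometric multiplicity = 1
  λ = -2: algebraic multiplicity = 4, geometric multiplicity = 2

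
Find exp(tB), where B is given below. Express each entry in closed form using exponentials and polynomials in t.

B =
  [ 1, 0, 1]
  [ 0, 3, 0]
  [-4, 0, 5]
e^{tB} =
  [-2*t*exp(3*t) + exp(3*t), 0, t*exp(3*t)]
  [0, exp(3*t), 0]
  [-4*t*exp(3*t), 0, 2*t*exp(3*t) + exp(3*t)]

Strategy: write B = P · J · P⁻¹ where J is a Jordan canonical form, so e^{tB} = P · e^{tJ} · P⁻¹, and e^{tJ} can be computed block-by-block.

B has Jordan form
J =
  [3, 1, 0]
  [0, 3, 0]
  [0, 0, 3]
(up to reordering of blocks).

Per-block formulas:
  For a 1×1 block at λ = 3: exp(t · [3]) = [e^(3t)].
  For a 2×2 Jordan block J_2(3): exp(t · J_2(3)) = e^(3t)·(I + t·N), where N is the 2×2 nilpotent shift.

After assembling e^{tJ} and conjugating by P, we get:

e^{tB} =
  [-2*t*exp(3*t) + exp(3*t), 0, t*exp(3*t)]
  [0, exp(3*t), 0]
  [-4*t*exp(3*t), 0, 2*t*exp(3*t) + exp(3*t)]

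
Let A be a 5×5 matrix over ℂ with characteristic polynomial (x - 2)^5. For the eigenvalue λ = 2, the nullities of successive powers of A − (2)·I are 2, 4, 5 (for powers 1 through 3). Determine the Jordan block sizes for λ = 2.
Block sizes for λ = 2: [3, 2]

From the dimensions of kernels of powers, the number of Jordan blocks of size at least j is d_j − d_{j−1} where d_j = dim ker(N^j) (with d_0 = 0). Computing the differences gives [2, 2, 1].
The number of blocks of size exactly k is (#blocks of size ≥ k) − (#blocks of size ≥ k + 1), so the partition is: 1 block(s) of size 2, 1 block(s) of size 3.
In nonincreasing order the block sizes are [3, 2].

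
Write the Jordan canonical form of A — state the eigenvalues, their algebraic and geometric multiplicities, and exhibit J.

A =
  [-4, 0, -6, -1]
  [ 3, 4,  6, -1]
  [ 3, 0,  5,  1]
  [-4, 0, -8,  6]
J_1(-1) ⊕ J_3(4)

The characteristic polynomial is
  det(x·I − A) = x^4 - 11*x^3 + 36*x^2 - 16*x - 64 = (x - 4)^3*(x + 1)

Eigenvalues and multiplicities (the geometric multiplicity of λ is n − rank(A − λI), which equals the number of Jordan blocks for λ):
  λ = -1: algebraic multiplicity = 1, geometric multiplicity = 1
  λ = 4: algebraic multiplicity = 3, geometric multiplicity = 1

Determining the block sizes for each eigenvalue:
  λ = -1: one block (gm = 1), so the single block has size am = 1 → block sizes [1]
  λ = 4: one block (gm = 1), so the single block has size am = 3 → block sizes [3]

Assembling the blocks gives a Jordan form
J =
  [-1, 0, 0, 0]
  [ 0, 4, 1, 0]
  [ 0, 0, 4, 1]
  [ 0, 0, 0, 4]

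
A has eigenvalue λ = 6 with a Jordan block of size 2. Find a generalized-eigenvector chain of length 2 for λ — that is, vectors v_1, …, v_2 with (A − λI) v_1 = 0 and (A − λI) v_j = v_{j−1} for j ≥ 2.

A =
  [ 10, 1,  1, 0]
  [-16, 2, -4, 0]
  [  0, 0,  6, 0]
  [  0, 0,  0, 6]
A Jordan chain for λ = 6 of length 2:
v_1 = (4, -16, 0, 0)ᵀ
v_2 = (1, 0, 0, 0)ᵀ

Let N = A − (6)·I. We want v_2 with N^2 v_2 = 0 but N^1 v_2 ≠ 0; then v_{j-1} := N · v_j for j = 2, …, 2.

Pick v_2 = (1, 0, 0, 0)ᵀ.
Then v_1 = N · v_2 = (4, -16, 0, 0)ᵀ.

Sanity check: (A − (6)·I) v_1 = (0, 0, 0, 0)ᵀ = 0. ✓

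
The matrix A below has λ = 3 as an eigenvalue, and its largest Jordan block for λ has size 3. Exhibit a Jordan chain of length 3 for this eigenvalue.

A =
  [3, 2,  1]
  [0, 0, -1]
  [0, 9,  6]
A Jordan chain for λ = 3 of length 3:
v_1 = (3, 0, 0)ᵀ
v_2 = (2, -3, 9)ᵀ
v_3 = (0, 1, 0)ᵀ

Let N = A − (3)·I. We want v_3 with N^3 v_3 = 0 but N^2 v_3 ≠ 0; then v_{j-1} := N · v_j for j = 3, …, 2.

Pick v_3 = (0, 1, 0)ᵀ.
Then v_2 = N · v_3 = (2, -3, 9)ᵀ.
Then v_1 = N · v_2 = (3, 0, 0)ᵀ.

Sanity check: (A − (3)·I) v_1 = (0, 0, 0)ᵀ = 0. ✓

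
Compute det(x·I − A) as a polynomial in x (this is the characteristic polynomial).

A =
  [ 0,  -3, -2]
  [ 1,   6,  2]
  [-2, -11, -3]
x^3 - 3*x^2 + 3*x - 1

Expanding det(x·I − A) (e.g. by cofactor expansion or by noting that A is similar to its Jordan form J, which has the same characteristic polynomial as A) gives
  χ_A(x) = x^3 - 3*x^2 + 3*x - 1
which factors as (x - 1)^3. The eigenvalues (with algebraic multiplicities) are λ = 1 with multiplicity 3.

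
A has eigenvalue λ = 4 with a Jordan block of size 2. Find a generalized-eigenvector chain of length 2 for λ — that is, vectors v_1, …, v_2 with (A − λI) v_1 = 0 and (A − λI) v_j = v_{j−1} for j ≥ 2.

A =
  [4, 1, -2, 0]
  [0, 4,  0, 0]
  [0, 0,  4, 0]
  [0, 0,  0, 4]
A Jordan chain for λ = 4 of length 2:
v_1 = (1, 0, 0, 0)ᵀ
v_2 = (0, 1, 0, 0)ᵀ

Let N = A − (4)·I. We want v_2 with N^2 v_2 = 0 but N^1 v_2 ≠ 0; then v_{j-1} := N · v_j for j = 2, …, 2.

Pick v_2 = (0, 1, 0, 0)ᵀ.
Then v_1 = N · v_2 = (1, 0, 0, 0)ᵀ.

Sanity check: (A − (4)·I) v_1 = (0, 0, 0, 0)ᵀ = 0. ✓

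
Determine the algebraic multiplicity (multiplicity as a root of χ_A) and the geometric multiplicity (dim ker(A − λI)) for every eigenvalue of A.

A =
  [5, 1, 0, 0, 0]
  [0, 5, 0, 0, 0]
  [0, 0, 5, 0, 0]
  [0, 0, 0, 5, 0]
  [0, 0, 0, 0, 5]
λ = 5: alg = 5, geom = 4

Step 1 — factor the characteristic polynomial to read off the algebraic multiplicities:
  χ_A(x) = (x - 5)^5

Step 2 — compute geometric multiplicities via the rank-nullity identity g(λ) = n − rank(A − λI):
  rank(A − (5)·I) = 1, so dim ker(A − (5)·I) = n − 1 = 4

Summary:
  λ = 5: algebraic multiplicity = 5, geometric multiplicity = 4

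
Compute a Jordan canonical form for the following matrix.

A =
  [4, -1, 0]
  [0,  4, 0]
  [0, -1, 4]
J_2(4) ⊕ J_1(4)

The characteristic polynomial is
  det(x·I − A) = x^3 - 12*x^2 + 48*x - 64 = (x - 4)^3

Eigenvalues and multiplicities (the geometric multiplicity of λ is n − rank(A − λI), which equals the number of Jordan blocks for λ):
  λ = 4: algebraic multiplicity = 3, geometric multiplicity = 2

Determining the block sizes for each eigenvalue:
  λ = 4: 2 blocks summing to 3 forces exactly one block of size 2 and the rest size 1 → block sizes [2, 1]

Assembling the blocks gives a Jordan form
J =
  [4, 1, 0]
  [0, 4, 0]
  [0, 0, 4]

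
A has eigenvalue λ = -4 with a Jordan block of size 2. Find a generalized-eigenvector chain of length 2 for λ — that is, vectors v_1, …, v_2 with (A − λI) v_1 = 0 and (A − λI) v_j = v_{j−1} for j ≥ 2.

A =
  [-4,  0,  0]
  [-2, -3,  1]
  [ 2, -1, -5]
A Jordan chain for λ = -4 of length 2:
v_1 = (0, -2, 2)ᵀ
v_2 = (1, 0, 0)ᵀ

Let N = A − (-4)·I. We want v_2 with N^2 v_2 = 0 but N^1 v_2 ≠ 0; then v_{j-1} := N · v_j for j = 2, …, 2.

Pick v_2 = (1, 0, 0)ᵀ.
Then v_1 = N · v_2 = (0, -2, 2)ᵀ.

Sanity check: (A − (-4)·I) v_1 = (0, 0, 0)ᵀ = 0. ✓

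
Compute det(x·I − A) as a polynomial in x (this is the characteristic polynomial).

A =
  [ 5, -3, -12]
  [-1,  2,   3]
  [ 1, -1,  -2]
x^3 - 5*x^2 + 8*x - 4

Expanding det(x·I − A) (e.g. by cofactor expansion or by noting that A is similar to its Jordan form J, which has the same characteristic polynomial as A) gives
  χ_A(x) = x^3 - 5*x^2 + 8*x - 4
which factors as (x - 2)^2*(x - 1). The eigenvalues (with algebraic multiplicities) are λ = 1 with multiplicity 1, λ = 2 with multiplicity 2.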